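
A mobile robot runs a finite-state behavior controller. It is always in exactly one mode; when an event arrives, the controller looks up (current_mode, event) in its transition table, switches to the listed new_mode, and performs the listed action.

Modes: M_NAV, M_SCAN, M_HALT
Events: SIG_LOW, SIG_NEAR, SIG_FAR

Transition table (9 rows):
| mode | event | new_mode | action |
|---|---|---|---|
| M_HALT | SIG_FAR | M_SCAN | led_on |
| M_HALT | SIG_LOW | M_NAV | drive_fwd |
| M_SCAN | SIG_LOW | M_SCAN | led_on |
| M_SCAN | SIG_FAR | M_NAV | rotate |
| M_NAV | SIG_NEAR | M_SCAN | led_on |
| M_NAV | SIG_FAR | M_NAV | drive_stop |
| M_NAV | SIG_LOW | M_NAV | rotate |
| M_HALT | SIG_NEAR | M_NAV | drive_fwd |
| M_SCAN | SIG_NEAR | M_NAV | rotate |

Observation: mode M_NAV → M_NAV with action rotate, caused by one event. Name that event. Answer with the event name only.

SIG_LOW

try SIG_LOW: (M_NAV, SIG_LOW) → (M_NAV, rotate)  ← matches
try SIG_NEAR: (M_NAV, SIG_NEAR) → (M_SCAN, led_on)
try SIG_FAR: (M_NAV, SIG_FAR) → (M_NAV, drive_stop)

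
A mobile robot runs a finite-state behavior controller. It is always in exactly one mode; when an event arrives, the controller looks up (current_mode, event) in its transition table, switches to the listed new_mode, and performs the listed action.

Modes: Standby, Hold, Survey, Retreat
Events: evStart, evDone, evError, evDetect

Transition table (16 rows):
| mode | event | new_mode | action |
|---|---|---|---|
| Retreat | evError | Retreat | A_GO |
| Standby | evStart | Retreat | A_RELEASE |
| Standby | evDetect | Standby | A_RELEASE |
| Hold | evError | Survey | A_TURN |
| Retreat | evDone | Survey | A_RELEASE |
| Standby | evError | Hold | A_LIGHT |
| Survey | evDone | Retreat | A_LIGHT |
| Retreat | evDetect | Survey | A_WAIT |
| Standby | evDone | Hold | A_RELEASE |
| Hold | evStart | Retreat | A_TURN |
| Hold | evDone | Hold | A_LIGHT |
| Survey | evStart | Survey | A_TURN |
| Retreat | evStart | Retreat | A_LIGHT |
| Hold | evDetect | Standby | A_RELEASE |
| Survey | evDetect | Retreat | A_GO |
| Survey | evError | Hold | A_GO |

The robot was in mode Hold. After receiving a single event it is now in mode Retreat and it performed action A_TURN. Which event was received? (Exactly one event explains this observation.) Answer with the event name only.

try evStart: (Hold, evStart) → (Retreat, A_TURN)  ← matches
try evDone: (Hold, evDone) → (Hold, A_LIGHT)
try evError: (Hold, evError) → (Survey, A_TURN)
try evDetect: (Hold, evDetect) → (Standby, A_RELEASE)

evStart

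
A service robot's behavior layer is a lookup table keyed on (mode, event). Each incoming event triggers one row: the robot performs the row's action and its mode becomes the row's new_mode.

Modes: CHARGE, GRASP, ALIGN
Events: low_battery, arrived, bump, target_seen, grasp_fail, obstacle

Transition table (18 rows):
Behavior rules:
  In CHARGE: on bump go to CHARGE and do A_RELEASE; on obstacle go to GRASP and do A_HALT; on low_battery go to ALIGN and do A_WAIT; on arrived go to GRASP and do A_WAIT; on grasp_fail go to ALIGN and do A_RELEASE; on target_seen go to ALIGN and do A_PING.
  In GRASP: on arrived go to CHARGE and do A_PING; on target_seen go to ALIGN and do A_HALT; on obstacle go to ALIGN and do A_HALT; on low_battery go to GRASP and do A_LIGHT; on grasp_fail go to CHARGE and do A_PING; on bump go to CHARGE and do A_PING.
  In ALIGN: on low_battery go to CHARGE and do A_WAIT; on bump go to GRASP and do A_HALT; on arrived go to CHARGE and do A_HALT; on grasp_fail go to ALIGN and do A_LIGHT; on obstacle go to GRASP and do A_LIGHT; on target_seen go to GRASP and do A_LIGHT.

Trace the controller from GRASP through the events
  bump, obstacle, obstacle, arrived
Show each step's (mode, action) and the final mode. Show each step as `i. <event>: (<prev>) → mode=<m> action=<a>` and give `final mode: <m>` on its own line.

final mode: CHARGE

1. bump: (GRASP) → mode=CHARGE action=A_PING
2. obstacle: (CHARGE) → mode=GRASP action=A_HALT
3. obstacle: (GRASP) → mode=ALIGN action=A_HALT
4. arrived: (ALIGN) → mode=CHARGE action=A_HALT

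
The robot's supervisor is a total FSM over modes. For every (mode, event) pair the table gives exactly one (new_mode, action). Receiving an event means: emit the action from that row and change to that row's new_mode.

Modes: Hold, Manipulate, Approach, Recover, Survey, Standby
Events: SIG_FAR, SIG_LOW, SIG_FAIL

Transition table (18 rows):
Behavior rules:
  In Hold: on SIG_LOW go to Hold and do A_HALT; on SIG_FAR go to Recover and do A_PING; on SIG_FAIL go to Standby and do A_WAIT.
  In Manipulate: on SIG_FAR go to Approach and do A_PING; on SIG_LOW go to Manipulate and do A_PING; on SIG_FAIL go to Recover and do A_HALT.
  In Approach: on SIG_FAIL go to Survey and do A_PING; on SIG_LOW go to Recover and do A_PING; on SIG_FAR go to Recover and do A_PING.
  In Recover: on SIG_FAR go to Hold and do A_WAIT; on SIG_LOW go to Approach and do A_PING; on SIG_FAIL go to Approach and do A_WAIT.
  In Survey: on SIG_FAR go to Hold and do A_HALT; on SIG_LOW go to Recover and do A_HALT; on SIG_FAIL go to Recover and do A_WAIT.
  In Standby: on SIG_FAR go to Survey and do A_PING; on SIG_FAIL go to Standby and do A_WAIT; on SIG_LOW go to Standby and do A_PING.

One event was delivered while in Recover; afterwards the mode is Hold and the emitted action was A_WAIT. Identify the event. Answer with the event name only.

SIG_FAR

try SIG_FAR: (Recover, SIG_FAR) → (Hold, A_WAIT)  ← matches
try SIG_LOW: (Recover, SIG_LOW) → (Approach, A_PING)
try SIG_FAIL: (Recover, SIG_FAIL) → (Approach, A_WAIT)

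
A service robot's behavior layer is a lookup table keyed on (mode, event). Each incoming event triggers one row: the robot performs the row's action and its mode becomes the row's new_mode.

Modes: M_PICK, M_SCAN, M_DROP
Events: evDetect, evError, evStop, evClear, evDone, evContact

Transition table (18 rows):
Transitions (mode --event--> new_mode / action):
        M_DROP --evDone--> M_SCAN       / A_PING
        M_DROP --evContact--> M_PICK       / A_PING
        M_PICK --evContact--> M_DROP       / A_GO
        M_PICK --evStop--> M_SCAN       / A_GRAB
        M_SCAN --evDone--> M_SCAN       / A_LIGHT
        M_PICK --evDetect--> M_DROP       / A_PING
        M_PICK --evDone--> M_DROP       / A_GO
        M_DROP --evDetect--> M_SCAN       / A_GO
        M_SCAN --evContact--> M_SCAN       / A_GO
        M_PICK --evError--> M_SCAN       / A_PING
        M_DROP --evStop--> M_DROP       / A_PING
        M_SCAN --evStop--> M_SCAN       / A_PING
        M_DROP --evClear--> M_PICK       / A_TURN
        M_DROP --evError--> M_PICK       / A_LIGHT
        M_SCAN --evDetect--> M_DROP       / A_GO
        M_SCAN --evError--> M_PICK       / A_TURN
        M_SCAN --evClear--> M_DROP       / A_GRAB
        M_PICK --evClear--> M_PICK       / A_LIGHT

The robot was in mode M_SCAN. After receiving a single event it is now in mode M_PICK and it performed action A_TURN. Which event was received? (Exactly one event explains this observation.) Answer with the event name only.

evError

try evDetect: (M_SCAN, evDetect) → (M_DROP, A_GO)
try evError: (M_SCAN, evError) → (M_PICK, A_TURN)  ← matches
try evStop: (M_SCAN, evStop) → (M_SCAN, A_PING)
try evClear: (M_SCAN, evClear) → (M_DROP, A_GRAB)
try evDone: (M_SCAN, evDone) → (M_SCAN, A_LIGHT)
try evContact: (M_SCAN, evContact) → (M_SCAN, A_GO)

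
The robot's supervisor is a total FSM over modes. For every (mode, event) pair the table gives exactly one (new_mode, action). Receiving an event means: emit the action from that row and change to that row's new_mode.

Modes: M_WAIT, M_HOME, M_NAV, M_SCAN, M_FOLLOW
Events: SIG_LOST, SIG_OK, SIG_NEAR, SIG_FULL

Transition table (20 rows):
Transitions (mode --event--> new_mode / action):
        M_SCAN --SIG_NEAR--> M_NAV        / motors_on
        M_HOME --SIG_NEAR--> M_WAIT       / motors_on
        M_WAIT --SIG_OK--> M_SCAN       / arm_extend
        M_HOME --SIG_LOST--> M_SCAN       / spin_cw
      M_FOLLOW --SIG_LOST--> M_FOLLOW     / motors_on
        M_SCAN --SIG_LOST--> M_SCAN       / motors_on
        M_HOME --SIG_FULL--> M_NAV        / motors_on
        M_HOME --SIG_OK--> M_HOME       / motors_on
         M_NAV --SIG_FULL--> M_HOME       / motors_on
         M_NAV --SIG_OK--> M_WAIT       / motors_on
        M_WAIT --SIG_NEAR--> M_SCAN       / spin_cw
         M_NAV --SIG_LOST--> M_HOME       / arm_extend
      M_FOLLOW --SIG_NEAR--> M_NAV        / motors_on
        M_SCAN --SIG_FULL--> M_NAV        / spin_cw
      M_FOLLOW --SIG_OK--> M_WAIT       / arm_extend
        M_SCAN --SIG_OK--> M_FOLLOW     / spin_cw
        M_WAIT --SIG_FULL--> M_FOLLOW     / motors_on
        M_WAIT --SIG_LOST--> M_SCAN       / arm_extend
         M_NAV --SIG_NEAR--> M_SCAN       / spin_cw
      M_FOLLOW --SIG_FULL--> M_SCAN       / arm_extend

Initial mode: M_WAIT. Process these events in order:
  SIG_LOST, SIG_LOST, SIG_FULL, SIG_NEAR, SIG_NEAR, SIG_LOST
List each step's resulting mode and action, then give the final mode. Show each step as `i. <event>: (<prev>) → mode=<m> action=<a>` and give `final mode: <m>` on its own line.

final mode: M_HOME

1. SIG_LOST: (M_WAIT) → mode=M_SCAN action=arm_extend
2. SIG_LOST: (M_SCAN) → mode=M_SCAN action=motors_on
3. SIG_FULL: (M_SCAN) → mode=M_NAV action=spin_cw
4. SIG_NEAR: (M_NAV) → mode=M_SCAN action=spin_cw
5. SIG_NEAR: (M_SCAN) → mode=M_NAV action=motors_on
6. SIG_LOST: (M_NAV) → mode=M_HOME action=arm_extend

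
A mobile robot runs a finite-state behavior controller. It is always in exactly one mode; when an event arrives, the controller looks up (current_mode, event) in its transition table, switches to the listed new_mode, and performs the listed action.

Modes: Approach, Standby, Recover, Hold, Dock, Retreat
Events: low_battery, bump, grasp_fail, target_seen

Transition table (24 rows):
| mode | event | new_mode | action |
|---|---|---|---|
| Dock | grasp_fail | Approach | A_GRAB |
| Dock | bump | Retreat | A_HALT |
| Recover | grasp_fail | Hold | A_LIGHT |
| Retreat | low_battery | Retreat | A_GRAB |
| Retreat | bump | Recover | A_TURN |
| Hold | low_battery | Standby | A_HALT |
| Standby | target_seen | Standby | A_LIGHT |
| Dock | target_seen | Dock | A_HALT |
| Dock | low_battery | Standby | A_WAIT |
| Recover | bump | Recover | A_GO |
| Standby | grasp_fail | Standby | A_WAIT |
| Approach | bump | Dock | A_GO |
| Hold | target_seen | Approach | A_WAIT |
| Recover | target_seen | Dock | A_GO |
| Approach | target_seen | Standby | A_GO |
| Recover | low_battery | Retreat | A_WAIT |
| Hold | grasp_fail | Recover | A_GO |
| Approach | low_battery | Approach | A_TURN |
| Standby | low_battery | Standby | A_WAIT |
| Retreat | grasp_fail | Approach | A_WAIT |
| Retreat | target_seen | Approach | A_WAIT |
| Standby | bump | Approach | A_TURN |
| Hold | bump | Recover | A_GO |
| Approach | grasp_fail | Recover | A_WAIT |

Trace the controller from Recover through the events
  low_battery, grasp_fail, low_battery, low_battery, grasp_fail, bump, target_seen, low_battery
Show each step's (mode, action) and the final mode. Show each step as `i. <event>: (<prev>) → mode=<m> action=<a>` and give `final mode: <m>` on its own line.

1. low_battery: (Recover) → mode=Retreat action=A_WAIT
2. grasp_fail: (Retreat) → mode=Approach action=A_WAIT
3. low_battery: (Approach) → mode=Approach action=A_TURN
4. low_battery: (Approach) → mode=Approach action=A_TURN
5. grasp_fail: (Approach) → mode=Recover action=A_WAIT
6. bump: (Recover) → mode=Recover action=A_GO
7. target_seen: (Recover) → mode=Dock action=A_GO
8. low_battery: (Dock) → mode=Standby action=A_WAIT

final mode: Standby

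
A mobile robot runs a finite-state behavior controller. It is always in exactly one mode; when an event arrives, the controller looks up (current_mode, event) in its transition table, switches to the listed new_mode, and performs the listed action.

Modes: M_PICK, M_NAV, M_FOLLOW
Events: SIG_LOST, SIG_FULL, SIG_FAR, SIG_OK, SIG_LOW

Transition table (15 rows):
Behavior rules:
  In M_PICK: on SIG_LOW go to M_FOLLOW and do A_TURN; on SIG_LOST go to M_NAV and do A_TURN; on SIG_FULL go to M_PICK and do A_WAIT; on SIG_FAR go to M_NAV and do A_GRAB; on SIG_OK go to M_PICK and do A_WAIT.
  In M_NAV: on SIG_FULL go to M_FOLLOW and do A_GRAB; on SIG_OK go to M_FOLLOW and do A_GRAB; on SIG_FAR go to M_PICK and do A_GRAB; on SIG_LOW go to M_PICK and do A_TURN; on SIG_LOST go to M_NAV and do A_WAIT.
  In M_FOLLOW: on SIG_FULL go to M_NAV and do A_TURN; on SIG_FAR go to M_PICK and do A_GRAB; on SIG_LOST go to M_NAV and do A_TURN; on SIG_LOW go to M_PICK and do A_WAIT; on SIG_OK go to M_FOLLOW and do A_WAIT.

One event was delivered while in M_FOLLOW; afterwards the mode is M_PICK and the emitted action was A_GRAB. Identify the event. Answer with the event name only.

SIG_FAR

try SIG_LOST: (M_FOLLOW, SIG_LOST) → (M_NAV, A_TURN)
try SIG_FULL: (M_FOLLOW, SIG_FULL) → (M_NAV, A_TURN)
try SIG_FAR: (M_FOLLOW, SIG_FAR) → (M_PICK, A_GRAB)  ← matches
try SIG_OK: (M_FOLLOW, SIG_OK) → (M_FOLLOW, A_WAIT)
try SIG_LOW: (M_FOLLOW, SIG_LOW) → (M_PICK, A_WAIT)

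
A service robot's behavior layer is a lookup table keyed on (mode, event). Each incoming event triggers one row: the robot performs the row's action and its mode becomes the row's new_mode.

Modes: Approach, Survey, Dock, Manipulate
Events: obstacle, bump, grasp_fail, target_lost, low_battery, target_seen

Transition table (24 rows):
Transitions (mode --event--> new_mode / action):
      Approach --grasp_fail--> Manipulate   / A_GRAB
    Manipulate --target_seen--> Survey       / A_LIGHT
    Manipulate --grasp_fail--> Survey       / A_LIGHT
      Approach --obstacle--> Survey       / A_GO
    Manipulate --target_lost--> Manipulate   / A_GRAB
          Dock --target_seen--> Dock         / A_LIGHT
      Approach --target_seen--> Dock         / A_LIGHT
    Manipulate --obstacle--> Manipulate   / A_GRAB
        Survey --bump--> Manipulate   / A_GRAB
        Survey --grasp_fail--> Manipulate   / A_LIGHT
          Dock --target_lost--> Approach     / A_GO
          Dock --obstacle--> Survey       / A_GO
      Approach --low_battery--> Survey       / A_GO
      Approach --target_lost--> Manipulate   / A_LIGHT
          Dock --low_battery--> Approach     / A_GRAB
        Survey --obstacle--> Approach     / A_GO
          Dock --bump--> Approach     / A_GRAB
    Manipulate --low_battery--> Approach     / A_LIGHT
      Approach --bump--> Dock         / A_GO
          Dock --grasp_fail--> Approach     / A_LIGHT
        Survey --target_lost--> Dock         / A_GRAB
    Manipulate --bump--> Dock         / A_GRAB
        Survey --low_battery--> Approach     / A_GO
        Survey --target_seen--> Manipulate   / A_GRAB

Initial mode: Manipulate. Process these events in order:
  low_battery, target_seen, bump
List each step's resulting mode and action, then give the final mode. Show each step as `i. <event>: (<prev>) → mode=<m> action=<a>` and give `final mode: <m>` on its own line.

1. low_battery: (Manipulate) → mode=Approach action=A_LIGHT
2. target_seen: (Approach) → mode=Dock action=A_LIGHT
3. bump: (Dock) → mode=Approach action=A_GRAB

final mode: Approach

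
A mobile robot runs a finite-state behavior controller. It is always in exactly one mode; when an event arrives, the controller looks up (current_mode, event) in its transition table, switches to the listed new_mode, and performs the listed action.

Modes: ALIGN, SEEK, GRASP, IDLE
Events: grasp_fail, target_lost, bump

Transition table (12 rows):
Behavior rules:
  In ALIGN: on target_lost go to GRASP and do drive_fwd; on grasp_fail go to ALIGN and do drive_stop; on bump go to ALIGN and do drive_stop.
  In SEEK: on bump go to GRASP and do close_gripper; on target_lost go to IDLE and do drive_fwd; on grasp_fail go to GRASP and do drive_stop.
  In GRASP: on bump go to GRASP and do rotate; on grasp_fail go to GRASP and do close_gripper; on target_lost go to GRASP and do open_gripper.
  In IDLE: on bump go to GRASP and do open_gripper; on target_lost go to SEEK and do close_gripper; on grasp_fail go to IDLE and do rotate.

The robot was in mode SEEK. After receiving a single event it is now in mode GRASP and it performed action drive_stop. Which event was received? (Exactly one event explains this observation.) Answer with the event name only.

try grasp_fail: (SEEK, grasp_fail) → (GRASP, drive_stop)  ← matches
try target_lost: (SEEK, target_lost) → (IDLE, drive_fwd)
try bump: (SEEK, bump) → (GRASP, close_gripper)

grasp_fail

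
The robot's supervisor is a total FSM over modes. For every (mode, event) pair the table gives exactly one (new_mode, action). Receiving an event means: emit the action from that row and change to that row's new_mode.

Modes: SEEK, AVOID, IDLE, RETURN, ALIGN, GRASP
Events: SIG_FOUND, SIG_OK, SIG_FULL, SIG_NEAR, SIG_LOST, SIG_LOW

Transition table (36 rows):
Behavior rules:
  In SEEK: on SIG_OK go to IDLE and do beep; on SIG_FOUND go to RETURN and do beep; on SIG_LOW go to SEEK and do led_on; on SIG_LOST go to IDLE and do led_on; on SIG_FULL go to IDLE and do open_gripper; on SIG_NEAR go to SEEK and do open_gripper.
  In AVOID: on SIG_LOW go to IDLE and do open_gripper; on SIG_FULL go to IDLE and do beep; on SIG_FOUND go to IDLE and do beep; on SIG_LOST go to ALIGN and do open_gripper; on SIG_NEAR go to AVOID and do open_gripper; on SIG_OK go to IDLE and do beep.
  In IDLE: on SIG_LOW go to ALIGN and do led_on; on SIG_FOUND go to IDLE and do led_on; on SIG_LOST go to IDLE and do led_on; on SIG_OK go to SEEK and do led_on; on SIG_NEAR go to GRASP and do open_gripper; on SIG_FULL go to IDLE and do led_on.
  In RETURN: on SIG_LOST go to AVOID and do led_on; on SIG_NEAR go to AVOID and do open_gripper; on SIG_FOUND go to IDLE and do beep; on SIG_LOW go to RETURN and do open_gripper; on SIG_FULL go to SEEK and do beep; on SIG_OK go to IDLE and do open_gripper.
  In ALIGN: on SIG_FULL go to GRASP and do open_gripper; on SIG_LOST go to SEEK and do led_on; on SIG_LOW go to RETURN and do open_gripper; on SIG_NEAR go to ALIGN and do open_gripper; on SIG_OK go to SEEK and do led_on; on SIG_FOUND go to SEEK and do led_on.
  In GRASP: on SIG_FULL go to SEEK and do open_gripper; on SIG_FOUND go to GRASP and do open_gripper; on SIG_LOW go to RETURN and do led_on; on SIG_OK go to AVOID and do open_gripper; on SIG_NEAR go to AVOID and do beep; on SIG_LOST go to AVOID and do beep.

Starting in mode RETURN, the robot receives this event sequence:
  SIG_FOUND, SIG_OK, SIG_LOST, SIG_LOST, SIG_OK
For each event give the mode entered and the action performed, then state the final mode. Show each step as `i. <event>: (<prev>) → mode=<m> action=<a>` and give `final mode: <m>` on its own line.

final mode: SEEK

1. SIG_FOUND: (RETURN) → mode=IDLE action=beep
2. SIG_OK: (IDLE) → mode=SEEK action=led_on
3. SIG_LOST: (SEEK) → mode=IDLE action=led_on
4. SIG_LOST: (IDLE) → mode=IDLE action=led_on
5. SIG_OK: (IDLE) → mode=SEEK action=led_on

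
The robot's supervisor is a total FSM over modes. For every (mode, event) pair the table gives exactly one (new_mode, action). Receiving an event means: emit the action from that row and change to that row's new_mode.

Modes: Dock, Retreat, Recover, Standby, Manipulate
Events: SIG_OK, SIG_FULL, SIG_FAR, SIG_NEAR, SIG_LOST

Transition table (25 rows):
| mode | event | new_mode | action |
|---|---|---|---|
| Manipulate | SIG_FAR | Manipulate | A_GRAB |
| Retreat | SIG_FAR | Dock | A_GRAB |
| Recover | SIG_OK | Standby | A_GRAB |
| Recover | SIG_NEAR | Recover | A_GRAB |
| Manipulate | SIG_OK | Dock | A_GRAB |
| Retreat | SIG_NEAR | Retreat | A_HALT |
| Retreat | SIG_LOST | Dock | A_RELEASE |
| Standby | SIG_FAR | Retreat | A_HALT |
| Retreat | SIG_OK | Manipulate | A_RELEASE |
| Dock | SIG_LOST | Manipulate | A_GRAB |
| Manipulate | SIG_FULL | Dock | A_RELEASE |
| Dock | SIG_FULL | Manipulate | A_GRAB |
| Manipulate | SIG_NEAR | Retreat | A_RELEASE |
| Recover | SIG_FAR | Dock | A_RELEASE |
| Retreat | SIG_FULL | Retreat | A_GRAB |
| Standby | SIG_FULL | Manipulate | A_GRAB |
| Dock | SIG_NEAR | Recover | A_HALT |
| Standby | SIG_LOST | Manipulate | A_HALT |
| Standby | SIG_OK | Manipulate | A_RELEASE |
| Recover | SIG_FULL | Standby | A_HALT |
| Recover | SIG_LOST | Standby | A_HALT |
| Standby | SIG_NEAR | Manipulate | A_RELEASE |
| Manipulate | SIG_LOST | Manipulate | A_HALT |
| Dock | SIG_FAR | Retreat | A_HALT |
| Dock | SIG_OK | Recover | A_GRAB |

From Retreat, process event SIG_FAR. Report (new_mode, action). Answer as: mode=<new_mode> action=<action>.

current mode = Retreat; filter table to that mode:
  (Retreat, SIG_FAR) → (Dock, A_GRAB)  ← event matches
  (Retreat, SIG_NEAR) → (Retreat, A_HALT)
  (Retreat, SIG_LOST) → (Dock, A_RELEASE)
  (Retreat, SIG_OK) → (Manipulate, A_RELEASE)
  (Retreat, SIG_FULL) → (Retreat, A_GRAB)
event = SIG_FAR selects (Dock, A_GRAB)

mode=Dock action=A_GRAB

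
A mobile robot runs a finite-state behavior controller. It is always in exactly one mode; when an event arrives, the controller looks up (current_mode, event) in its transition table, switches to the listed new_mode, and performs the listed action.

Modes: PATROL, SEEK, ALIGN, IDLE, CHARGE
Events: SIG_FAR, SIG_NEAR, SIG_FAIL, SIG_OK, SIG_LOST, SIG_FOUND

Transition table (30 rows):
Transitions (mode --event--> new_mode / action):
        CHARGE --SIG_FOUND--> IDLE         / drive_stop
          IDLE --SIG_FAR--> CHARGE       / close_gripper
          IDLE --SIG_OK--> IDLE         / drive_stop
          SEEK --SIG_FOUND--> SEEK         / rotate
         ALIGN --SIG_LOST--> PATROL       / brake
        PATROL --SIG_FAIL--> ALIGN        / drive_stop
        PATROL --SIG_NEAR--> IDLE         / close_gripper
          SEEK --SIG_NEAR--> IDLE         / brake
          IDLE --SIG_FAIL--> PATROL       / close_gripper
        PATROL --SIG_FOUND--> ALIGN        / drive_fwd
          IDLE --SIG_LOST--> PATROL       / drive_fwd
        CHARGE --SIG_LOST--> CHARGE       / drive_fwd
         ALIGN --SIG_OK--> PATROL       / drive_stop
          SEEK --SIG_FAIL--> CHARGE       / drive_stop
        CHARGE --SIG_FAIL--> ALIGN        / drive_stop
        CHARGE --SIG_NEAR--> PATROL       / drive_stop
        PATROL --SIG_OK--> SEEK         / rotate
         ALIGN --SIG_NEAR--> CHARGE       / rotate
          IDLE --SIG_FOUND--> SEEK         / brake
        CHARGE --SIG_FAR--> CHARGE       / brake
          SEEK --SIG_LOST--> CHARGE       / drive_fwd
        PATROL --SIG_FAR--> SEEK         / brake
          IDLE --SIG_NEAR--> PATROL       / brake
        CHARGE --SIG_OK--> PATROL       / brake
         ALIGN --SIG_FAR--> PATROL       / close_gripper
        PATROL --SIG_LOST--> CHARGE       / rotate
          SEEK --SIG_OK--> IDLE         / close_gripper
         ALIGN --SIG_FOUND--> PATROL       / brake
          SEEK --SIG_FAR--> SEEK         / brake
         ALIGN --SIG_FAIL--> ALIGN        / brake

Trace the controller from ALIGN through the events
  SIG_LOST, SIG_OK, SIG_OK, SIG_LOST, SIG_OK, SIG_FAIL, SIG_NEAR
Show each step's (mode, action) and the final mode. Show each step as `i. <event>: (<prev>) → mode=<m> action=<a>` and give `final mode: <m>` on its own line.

final mode: PATROL

1. SIG_LOST: (ALIGN) → mode=PATROL action=brake
2. SIG_OK: (PATROL) → mode=SEEK action=rotate
3. SIG_OK: (SEEK) → mode=IDLE action=close_gripper
4. SIG_LOST: (IDLE) → mode=PATROL action=drive_fwd
5. SIG_OK: (PATROL) → mode=SEEK action=rotate
6. SIG_FAIL: (SEEK) → mode=CHARGE action=drive_stop
7. SIG_NEAR: (CHARGE) → mode=PATROL action=drive_stop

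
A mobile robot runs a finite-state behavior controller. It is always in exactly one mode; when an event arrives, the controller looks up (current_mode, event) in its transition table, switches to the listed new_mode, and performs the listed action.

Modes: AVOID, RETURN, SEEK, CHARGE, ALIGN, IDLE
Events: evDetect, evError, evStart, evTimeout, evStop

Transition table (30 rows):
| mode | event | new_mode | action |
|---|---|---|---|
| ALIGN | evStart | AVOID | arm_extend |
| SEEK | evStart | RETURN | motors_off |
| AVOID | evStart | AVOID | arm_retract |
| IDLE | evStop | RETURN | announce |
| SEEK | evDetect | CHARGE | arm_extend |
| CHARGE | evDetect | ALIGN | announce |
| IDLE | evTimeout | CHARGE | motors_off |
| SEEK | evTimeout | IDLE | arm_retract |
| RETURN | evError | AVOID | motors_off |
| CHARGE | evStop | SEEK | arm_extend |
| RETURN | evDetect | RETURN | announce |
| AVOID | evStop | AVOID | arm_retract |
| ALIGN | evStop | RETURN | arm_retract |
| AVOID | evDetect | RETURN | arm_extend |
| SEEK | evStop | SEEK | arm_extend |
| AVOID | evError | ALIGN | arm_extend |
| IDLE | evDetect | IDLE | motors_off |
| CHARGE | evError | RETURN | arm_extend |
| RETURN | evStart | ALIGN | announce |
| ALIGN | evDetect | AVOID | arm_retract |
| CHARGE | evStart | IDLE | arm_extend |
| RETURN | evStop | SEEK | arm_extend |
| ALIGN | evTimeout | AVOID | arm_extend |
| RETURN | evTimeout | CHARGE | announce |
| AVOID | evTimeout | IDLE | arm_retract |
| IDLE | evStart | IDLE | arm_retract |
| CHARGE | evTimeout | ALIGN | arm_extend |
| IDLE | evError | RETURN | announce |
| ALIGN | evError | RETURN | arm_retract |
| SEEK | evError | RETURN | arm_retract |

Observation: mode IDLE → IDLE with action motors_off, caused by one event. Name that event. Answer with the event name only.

evDetect

try evDetect: (IDLE, evDetect) → (IDLE, motors_off)  ← matches
try evError: (IDLE, evError) → (RETURN, announce)
try evStart: (IDLE, evStart) → (IDLE, arm_retract)
try evTimeout: (IDLE, evTimeout) → (CHARGE, motors_off)
try evStop: (IDLE, evStop) → (RETURN, announce)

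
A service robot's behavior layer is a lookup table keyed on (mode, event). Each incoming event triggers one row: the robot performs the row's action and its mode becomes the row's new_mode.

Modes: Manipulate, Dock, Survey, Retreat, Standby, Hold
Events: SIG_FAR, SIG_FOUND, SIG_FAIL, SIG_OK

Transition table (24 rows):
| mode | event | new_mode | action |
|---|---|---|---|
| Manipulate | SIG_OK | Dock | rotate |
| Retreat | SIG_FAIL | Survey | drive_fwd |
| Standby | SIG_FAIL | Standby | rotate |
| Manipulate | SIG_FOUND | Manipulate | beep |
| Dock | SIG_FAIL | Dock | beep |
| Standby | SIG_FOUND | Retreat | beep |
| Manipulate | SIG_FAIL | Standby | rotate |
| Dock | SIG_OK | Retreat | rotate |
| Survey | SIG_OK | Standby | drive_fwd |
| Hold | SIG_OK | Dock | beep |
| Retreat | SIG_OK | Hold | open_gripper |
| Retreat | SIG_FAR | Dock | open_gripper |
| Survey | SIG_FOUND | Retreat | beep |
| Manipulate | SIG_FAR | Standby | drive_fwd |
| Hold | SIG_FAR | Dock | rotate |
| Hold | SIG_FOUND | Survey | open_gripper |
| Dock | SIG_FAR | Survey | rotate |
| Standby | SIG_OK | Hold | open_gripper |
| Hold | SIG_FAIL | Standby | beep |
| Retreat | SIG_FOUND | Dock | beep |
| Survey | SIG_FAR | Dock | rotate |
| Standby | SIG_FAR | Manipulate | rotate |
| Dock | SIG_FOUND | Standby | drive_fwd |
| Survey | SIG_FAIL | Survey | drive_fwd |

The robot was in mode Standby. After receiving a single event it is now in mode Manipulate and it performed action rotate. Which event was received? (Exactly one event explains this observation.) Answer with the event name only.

try SIG_FAR: (Standby, SIG_FAR) → (Manipulate, rotate)  ← matches
try SIG_FOUND: (Standby, SIG_FOUND) → (Retreat, beep)
try SIG_FAIL: (Standby, SIG_FAIL) → (Standby, rotate)
try SIG_OK: (Standby, SIG_OK) → (Hold, open_gripper)

SIG_FAR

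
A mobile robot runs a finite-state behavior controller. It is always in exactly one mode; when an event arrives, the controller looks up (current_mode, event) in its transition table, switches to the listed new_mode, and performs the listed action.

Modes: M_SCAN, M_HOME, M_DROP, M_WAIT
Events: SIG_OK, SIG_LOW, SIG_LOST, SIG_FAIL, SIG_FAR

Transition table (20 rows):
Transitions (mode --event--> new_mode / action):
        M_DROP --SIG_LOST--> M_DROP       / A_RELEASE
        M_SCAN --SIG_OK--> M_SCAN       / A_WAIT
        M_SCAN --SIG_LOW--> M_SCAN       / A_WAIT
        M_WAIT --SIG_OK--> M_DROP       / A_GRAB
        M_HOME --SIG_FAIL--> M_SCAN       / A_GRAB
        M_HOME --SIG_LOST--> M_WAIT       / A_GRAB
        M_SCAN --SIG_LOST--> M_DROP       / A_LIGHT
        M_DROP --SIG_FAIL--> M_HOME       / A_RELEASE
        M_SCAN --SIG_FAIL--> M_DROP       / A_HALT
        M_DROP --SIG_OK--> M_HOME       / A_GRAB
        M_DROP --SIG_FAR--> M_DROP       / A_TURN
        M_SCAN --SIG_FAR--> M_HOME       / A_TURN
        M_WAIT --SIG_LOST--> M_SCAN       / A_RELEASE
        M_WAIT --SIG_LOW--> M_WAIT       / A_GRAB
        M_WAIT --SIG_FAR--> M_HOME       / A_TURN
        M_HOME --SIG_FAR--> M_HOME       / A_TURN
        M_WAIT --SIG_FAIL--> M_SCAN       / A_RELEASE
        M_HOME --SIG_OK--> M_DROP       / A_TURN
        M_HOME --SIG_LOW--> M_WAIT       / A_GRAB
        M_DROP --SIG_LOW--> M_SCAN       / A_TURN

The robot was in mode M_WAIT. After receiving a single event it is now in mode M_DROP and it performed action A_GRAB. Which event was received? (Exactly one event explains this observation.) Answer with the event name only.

try SIG_OK: (M_WAIT, SIG_OK) → (M_DROP, A_GRAB)  ← matches
try SIG_LOW: (M_WAIT, SIG_LOW) → (M_WAIT, A_GRAB)
try SIG_LOST: (M_WAIT, SIG_LOST) → (M_SCAN, A_RELEASE)
try SIG_FAIL: (M_WAIT, SIG_FAIL) → (M_SCAN, A_RELEASE)
try SIG_FAR: (M_WAIT, SIG_FAR) → (M_HOME, A_TURN)

SIG_OK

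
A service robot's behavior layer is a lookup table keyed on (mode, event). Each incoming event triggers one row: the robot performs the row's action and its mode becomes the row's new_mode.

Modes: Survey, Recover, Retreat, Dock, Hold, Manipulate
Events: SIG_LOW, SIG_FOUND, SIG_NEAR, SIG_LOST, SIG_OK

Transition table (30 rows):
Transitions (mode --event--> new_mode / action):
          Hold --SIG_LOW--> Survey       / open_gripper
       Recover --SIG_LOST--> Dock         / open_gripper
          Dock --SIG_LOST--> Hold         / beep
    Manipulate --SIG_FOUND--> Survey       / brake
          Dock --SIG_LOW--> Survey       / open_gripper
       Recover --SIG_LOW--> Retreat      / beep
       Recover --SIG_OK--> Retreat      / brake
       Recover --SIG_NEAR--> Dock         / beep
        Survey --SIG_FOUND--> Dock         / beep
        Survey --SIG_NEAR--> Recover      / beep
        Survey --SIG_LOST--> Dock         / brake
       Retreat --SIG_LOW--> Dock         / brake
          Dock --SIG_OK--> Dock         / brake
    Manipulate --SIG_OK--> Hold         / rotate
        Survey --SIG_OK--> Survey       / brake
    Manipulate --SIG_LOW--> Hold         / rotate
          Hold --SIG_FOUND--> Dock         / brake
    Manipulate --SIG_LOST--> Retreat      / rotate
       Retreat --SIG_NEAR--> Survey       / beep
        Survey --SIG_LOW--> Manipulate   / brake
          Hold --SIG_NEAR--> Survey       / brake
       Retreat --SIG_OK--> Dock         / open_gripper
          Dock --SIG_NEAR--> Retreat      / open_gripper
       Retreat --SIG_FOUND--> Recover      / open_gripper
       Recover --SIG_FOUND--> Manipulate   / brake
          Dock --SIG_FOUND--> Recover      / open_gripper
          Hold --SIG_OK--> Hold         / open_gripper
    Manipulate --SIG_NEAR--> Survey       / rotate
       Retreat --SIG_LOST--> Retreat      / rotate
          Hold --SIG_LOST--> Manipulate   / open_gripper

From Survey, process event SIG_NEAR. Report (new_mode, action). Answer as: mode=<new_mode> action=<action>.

mode=Recover action=beep

current mode = Survey; filter table to that mode:
  (Survey, SIG_FOUND) → (Dock, beep)
  (Survey, SIG_NEAR) → (Recover, beep)  ← event matches
  (Survey, SIG_LOST) → (Dock, brake)
  (Survey, SIG_OK) → (Survey, brake)
  (Survey, SIG_LOW) → (Manipulate, brake)
event = SIG_NEAR selects (Recover, beep)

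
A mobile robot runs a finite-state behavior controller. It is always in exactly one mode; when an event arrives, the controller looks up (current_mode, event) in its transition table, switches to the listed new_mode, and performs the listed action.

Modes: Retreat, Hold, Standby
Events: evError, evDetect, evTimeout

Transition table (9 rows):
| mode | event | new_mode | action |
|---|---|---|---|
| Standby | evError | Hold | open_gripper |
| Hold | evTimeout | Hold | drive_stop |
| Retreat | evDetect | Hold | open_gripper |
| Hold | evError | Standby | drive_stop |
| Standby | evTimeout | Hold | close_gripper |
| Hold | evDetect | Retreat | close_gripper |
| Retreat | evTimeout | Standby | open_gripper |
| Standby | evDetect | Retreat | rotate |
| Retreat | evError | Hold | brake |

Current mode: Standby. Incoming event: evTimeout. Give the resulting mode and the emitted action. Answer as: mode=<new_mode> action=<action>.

current mode = Standby; filter table to that mode:
  (Standby, evError) → (Hold, open_gripper)
  (Standby, evTimeout) → (Hold, close_gripper)  ← event matches
  (Standby, evDetect) → (Retreat, rotate)
event = evTimeout selects (Hold, close_gripper)

mode=Hold action=close_gripper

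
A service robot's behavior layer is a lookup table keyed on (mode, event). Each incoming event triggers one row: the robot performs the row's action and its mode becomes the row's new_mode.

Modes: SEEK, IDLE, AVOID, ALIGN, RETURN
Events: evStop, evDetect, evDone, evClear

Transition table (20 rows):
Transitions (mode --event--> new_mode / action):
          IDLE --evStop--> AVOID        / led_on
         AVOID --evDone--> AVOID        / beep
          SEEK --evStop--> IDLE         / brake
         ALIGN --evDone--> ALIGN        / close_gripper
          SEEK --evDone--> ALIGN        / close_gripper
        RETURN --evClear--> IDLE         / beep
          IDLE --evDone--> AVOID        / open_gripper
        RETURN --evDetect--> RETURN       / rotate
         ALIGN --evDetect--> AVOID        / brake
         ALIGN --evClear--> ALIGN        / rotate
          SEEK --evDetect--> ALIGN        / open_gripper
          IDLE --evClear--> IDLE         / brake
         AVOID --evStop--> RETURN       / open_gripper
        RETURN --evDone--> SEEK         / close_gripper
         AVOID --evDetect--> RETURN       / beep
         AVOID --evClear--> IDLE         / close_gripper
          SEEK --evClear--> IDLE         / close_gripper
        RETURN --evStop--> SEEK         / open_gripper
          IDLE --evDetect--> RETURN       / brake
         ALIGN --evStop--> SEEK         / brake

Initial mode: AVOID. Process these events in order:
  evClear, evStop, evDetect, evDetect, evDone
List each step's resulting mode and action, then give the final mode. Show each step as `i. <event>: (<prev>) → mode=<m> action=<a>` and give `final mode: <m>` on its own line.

final mode: SEEK

1. evClear: (AVOID) → mode=IDLE action=close_gripper
2. evStop: (IDLE) → mode=AVOID action=led_on
3. evDetect: (AVOID) → mode=RETURN action=beep
4. evDetect: (RETURN) → mode=RETURN action=rotate
5. evDone: (RETURN) → mode=SEEK action=close_gripper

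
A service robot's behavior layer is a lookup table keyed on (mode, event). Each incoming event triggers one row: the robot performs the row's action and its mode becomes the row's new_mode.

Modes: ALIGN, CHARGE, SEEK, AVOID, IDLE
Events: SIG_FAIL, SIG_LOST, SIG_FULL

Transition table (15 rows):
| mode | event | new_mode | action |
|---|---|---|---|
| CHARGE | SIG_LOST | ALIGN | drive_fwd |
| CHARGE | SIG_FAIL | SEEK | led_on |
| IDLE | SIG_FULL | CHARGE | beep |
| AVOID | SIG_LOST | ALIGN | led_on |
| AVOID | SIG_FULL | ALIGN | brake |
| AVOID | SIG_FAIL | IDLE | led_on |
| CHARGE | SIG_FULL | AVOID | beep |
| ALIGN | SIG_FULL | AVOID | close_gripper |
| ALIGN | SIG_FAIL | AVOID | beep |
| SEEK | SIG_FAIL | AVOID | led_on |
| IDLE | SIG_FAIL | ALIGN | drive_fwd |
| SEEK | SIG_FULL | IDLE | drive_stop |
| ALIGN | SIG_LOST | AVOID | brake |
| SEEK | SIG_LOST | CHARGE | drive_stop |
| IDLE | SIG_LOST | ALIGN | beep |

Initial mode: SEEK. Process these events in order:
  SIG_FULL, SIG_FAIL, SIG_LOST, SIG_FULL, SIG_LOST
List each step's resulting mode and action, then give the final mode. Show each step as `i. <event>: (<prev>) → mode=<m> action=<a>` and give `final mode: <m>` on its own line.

1. SIG_FULL: (SEEK) → mode=IDLE action=drive_stop
2. SIG_FAIL: (IDLE) → mode=ALIGN action=drive_fwd
3. SIG_LOST: (ALIGN) → mode=AVOID action=brake
4. SIG_FULL: (AVOID) → mode=ALIGN action=brake
5. SIG_LOST: (ALIGN) → mode=AVOID action=brake

final mode: AVOID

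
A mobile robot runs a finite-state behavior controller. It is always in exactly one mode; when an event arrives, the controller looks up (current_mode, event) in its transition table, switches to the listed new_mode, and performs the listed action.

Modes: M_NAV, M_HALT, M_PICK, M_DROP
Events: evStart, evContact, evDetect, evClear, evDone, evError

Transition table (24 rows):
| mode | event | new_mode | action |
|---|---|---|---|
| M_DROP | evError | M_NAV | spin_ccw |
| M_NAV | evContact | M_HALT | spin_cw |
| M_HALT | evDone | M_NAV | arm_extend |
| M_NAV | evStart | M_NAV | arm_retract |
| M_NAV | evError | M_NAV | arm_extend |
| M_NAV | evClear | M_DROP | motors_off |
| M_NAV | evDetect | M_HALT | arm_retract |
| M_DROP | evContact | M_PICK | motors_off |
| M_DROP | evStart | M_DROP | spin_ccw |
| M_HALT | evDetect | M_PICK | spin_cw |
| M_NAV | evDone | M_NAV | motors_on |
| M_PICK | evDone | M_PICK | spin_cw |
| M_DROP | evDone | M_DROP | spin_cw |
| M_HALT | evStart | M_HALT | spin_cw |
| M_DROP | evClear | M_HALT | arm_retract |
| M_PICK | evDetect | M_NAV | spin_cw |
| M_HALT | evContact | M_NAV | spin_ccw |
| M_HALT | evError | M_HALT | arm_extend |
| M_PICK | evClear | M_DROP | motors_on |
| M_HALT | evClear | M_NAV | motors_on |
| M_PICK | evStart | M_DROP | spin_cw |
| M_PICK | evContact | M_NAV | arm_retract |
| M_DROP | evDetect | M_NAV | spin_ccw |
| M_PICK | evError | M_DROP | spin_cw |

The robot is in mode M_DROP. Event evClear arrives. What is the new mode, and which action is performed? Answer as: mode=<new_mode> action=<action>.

current mode = M_DROP; filter table to that mode:
  (M_DROP, evError) → (M_NAV, spin_ccw)
  (M_DROP, evContact) → (M_PICK, motors_off)
  (M_DROP, evStart) → (M_DROP, spin_ccw)
  (M_DROP, evDone) → (M_DROP, spin_cw)
  (M_DROP, evClear) → (M_HALT, arm_retract)  ← event matches
  (M_DROP, evDetect) → (M_NAV, spin_ccw)
event = evClear selects (M_HALT, arm_retract)

mode=M_HALT action=arm_retract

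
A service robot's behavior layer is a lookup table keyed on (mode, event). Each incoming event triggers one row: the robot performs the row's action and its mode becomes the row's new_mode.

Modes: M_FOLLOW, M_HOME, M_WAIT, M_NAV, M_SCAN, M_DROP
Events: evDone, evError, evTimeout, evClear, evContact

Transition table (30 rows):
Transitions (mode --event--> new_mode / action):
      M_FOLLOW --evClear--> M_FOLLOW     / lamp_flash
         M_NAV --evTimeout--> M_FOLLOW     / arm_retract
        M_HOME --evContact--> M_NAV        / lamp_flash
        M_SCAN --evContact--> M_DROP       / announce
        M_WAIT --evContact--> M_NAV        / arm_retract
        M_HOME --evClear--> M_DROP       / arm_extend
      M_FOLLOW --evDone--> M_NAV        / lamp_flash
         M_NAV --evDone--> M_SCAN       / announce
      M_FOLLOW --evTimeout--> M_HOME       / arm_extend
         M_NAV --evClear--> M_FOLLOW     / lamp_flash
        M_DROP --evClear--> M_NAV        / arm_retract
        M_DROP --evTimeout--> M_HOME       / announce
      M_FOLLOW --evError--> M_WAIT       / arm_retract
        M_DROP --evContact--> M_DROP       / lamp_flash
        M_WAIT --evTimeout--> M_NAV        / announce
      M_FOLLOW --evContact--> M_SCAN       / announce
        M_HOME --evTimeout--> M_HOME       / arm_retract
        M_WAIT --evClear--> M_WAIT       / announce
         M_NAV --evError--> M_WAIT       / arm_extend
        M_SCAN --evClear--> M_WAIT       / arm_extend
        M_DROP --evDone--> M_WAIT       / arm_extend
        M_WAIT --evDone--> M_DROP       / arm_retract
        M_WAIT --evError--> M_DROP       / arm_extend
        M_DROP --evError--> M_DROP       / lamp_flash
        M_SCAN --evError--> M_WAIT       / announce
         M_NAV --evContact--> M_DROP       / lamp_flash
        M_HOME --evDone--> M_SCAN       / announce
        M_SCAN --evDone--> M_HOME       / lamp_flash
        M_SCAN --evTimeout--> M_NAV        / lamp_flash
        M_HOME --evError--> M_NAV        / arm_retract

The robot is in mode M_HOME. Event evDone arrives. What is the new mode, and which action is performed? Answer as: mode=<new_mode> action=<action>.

current mode = M_HOME; filter table to that mode:
  (M_HOME, evContact) → (M_NAV, lamp_flash)
  (M_HOME, evClear) → (M_DROP, arm_extend)
  (M_HOME, evTimeout) → (M_HOME, arm_retract)
  (M_HOME, evDone) → (M_SCAN, announce)  ← event matches
  (M_HOME, evError) → (M_NAV, arm_retract)
event = evDone selects (M_SCAN, announce)

mode=M_SCAN action=announce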